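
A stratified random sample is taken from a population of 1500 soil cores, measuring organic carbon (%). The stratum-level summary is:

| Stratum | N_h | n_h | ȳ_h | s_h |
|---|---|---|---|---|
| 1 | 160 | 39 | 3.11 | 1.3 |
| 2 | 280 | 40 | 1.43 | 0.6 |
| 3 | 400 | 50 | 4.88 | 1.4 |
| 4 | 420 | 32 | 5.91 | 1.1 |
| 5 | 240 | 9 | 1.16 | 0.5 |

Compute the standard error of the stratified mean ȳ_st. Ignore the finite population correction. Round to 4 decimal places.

SE(ȳ_st) ≈ 0.0853

V̂(ȳ_st) = Σ W_h² s_h²/n_h, with W_h = N_h/N and N = 1500:
  stratum 1: (160/1500)²·1.3²/39 = 0.000493037
  stratum 2: (280/1500)²·0.6²/40 = 0.0003136
  stratum 3: (400/1500)²·1.4²/50 = 0.00278756
  stratum 4: (420/1500)²·1.1²/32 = 0.0029645
  stratum 5: (240/1500)²·0.5²/9 = 0.000711111
V̂(ȳ_st) = 0.0072698
SE(ȳ_st) = √0.0072698 = 0.0852631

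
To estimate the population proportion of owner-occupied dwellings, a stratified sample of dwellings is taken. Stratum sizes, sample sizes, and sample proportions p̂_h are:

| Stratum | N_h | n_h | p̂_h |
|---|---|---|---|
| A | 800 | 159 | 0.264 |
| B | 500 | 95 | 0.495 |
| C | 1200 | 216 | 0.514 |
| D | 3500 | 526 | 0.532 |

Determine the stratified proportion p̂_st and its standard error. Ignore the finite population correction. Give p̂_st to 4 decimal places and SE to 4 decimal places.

N = 6000; stratum weights W_h = N_h/N.
p̂_st = Σ W_h p̂_h = (800·0.264 + 500·0.495 + 1200·0.514 + 3500·0.532)/6000 = 0.48958
V̂(p̂_st) = Σ W_h² p̂_h(1−p̂_h)/(n_h−1):
  stratum A: (800/6000)²·0.264·0.736/158 = 2.18626e-05
  stratum B: (500/6000)²·0.495·0.505/94 = 1.84674e-05
  stratum C: (1200/6000)²·0.514·0.486/215 = 4.64752e-05
  stratum D: (3500/6000)²·0.532·0.468/525 = 0.000161373
V̂(p̂_st) = 0.000248179; SE = √V̂ = 0.0157537

p̂_st ≈ 0.4896, SE ≈ 0.0158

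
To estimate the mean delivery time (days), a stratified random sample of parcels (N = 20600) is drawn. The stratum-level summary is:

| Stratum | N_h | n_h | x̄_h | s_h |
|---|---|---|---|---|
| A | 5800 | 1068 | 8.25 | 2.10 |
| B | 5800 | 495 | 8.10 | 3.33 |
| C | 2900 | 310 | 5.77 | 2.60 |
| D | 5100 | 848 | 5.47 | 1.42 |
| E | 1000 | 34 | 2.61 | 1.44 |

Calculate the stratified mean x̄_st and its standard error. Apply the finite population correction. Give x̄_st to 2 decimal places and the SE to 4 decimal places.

x̄_st = Σ W_h x̄_h = (5800·8.25 + 5800·8.10 + 2900·5.77 + 5100·5.47 + 1000·2.61)/20600 = 6.89660
V̂(x̄_st) = Σ W_h² (1 − n_h/N_h) s_h²/n_h, with W_h = N_h/N and N = 20600:
  stratum A: (5800/20600)²·(1 − 1068/5800)·2.10²/1068 = 0.000267058
  stratum B: (5800/20600)²·(1 − 495/5800)·3.33²/495 = 0.00162428
  stratum C: (2900/20600)²·(1 − 310/2900)·2.60²/310 = 0.000385965
  stratum D: (5100/20600)²·(1 − 848/5100)·1.42²/848 = 0.000121509
  stratum E: (1000/20600)²·(1 − 34/1000)·1.44²/34 = 0.000138832
V̂(x̄_st) = 0.00253765
SE(x̄_st) = √0.00253765 = 0.0503751

x̄_st ≈ 6.90, SE ≈ 0.0504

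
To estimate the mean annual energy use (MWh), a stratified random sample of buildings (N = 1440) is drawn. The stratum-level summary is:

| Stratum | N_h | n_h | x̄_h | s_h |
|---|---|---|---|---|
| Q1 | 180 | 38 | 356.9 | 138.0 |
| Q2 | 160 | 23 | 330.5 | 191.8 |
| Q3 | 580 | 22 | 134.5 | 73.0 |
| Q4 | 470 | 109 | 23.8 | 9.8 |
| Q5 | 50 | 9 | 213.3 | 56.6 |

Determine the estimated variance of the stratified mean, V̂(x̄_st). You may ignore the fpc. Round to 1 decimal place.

V̂(x̄_st) = Σ W_h² s_h²/n_h, with W_h = N_h/N and N = 1440:
  stratum Q1: (180/1440)²·138.0²/38 = 7.83059
  stratum Q2: (160/1440)²·191.8²/23 = 19.7462
  stratum Q3: (580/1440)²·73.0²/22 = 39.2965
  stratum Q4: (470/1440)²·9.8²/109 = 0.0938634
  stratum Q5: (50/1440)²·56.6²/9 = 0.429146
V̂(x̄_st) = 67.3964

V̂(x̄_st) ≈ 67.4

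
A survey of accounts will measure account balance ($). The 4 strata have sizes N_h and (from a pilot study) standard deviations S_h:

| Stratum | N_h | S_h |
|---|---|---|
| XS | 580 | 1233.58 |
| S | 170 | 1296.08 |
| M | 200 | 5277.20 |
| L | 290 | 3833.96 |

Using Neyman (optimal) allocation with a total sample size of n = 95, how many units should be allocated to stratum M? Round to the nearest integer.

Neyman allocation: n_h = n · N_h S_h / Σ N_i S_i, with n = 95.
  stratum XS: N_h·S_h = 580·1233.58 = 715476.40
  stratum S: N_h·S_h = 170·1296.08 = 220333.60
  stratum M: N_h·S_h = 200·5277.20 = 1055440.00
  stratum L: N_h·S_h = 290·3833.96 = 1111848.40
Σ N_h S_h = 3103098.40
n for stratum M = 95·1055440.00/3103098.40 = 32.312 → 32

32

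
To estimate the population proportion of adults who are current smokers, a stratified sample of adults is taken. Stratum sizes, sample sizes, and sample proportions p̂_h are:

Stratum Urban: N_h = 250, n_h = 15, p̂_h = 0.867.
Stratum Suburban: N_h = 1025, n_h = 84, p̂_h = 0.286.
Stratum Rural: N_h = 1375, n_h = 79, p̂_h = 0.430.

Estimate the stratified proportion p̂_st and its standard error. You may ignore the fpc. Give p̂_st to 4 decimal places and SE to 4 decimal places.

N = 2650; stratum weights W_h = N_h/N.
p̂_st = Σ W_h p̂_h = (250·0.867 + 1025·0.286 + 1375·0.430)/2650 = 0.41553
V̂(p̂_st) = Σ W_h² p̂_h(1−p̂_h)/(n_h−1):
  stratum Urban: (250/2650)²·0.867·0.133/14 = 7.33046e-05
  stratum Suburban: (1025/2650)²·0.286·0.714/83 = 0.00036808
  stratum Rural: (1375/2650)²·0.430·0.570/78 = 0.000845984
V̂(p̂_st) = 0.00128737; SE = √V̂ = 0.0358799

p̂_st ≈ 0.4155, SE ≈ 0.0359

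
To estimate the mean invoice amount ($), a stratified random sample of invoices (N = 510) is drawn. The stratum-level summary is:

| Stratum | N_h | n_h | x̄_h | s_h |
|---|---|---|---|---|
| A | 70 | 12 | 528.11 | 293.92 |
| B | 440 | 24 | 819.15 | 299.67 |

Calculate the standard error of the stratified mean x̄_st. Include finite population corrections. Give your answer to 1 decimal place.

SE(x̄_st) ≈ 52.4

V̂(x̄_st) = Σ W_h² (1 − n_h/N_h) s_h²/n_h, with W_h = N_h/N and N = 510:
  stratum A: (70/510)²·(1 − 12/70)·293.92²/12 = 112.373
  stratum B: (440/510)²·(1 − 24/440)·299.67²/24 = 2633.18
V̂(x̄_st) = 2745.56
SE(x̄_st) = √2745.56 = 52.398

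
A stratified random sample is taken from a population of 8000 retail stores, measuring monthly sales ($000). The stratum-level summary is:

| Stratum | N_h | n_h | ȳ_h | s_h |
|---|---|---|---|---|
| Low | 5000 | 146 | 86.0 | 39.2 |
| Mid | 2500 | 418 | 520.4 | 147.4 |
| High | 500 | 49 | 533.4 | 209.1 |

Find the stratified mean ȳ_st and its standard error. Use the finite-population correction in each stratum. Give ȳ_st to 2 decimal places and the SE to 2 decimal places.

ȳ_st ≈ 249.71, SE ≈ 3.37

ȳ_st = Σ W_h ȳ_h = (5000·86.0 + 2500·520.4 + 500·533.4)/8000 = 249.71250
V̂(ȳ_st) = Σ W_h² (1 − n_h/N_h) s_h²/n_h, with W_h = N_h/N and N = 8000:
  stratum Low: (5000/8000)²·(1 − 146/5000)·39.2²/146 = 3.99125
  stratum Mid: (2500/8000)²·(1 − 418/2500)·147.4²/418 = 4.22726
  stratum High: (500/8000)²·(1 − 49/500)·209.1²/49 = 3.14397
V̂(ȳ_st) = 11.3625
SE(ȳ_st) = √11.3625 = 3.37083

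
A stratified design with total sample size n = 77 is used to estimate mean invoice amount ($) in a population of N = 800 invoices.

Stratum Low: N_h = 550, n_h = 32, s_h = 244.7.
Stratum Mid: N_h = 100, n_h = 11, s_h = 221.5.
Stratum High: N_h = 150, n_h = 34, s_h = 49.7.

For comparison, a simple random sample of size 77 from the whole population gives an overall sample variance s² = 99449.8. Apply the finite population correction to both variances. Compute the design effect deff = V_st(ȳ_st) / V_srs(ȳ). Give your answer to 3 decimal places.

deff ≈ 0.768

V̂(ȳ_st) = Σ W_h² (1 − n_h/N_h) s_h²/n_h, with W_h = N_h/N and N = 800:
  stratum Low: (550/800)²·(1 − 32/550)·244.7²/32 = 832.972
  stratum Mid: (100/800)²·(1 − 11/100)·221.5²/11 = 62.0247
  stratum High: (150/800)²·(1 − 34/150)·49.7²/34 = 1.97516
V_st = 896.972
V_srs = (1 − 77/800)·99449.8/77 = 1167.24
deff = V_st / V_srs = 896.972/1167.24 = 0.7685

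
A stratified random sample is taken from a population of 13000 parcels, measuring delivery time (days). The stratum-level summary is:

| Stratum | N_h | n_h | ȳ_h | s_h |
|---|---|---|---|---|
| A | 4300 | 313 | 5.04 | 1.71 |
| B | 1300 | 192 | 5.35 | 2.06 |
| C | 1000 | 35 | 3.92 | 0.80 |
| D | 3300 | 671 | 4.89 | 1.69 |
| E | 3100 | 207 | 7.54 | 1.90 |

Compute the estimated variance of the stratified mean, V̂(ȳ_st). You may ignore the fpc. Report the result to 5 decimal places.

V̂(ȳ_st) ≈ 0.00262

V̂(ȳ_st) = Σ W_h² s_h²/n_h, with W_h = N_h/N and N = 13000:
  stratum A: (4300/13000)²·1.71²/313 = 0.00102211
  stratum B: (1300/13000)²·2.06²/192 = 0.000221021
  stratum C: (1000/13000)²·0.80²/35 = 0.000108199
  stratum D: (3300/13000)²·1.69²/671 = 0.000274279
  stratum E: (3100/13000)²·1.90²/207 = 0.000991685
V̂(ȳ_st) = 0.00261729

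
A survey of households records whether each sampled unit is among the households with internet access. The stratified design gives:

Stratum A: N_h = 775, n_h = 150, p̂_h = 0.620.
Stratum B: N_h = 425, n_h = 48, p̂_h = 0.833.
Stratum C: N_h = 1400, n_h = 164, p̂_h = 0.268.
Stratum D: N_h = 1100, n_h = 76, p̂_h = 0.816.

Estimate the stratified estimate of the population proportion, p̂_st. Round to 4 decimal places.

N = 3700; stratum weights W_h = N_h/N.
p̂_st = Σ W_h p̂_h = (775·0.620 + 425·0.833 + 1400·0.268 + 1100·0.816)/3700 = 0.56955

p̂_st ≈ 0.5695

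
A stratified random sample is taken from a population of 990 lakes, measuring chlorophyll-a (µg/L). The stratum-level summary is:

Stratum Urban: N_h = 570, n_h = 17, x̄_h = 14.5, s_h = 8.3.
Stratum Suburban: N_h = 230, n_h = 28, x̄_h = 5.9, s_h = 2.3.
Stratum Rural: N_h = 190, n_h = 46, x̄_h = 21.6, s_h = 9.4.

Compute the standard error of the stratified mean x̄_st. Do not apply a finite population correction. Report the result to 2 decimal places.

V̂(x̄_st) = Σ W_h² s_h²/n_h, with W_h = N_h/N and N = 990:
  stratum Urban: (570/990)²·8.3²/17 = 1.34334
  stratum Suburban: (230/990)²·2.3²/28 = 0.0101972
  stratum Rural: (190/990)²·9.4²/46 = 0.0707513
V̂(x̄_st) = 1.42429
SE(x̄_st) = √1.42429 = 1.19344

SE(x̄_st) ≈ 1.19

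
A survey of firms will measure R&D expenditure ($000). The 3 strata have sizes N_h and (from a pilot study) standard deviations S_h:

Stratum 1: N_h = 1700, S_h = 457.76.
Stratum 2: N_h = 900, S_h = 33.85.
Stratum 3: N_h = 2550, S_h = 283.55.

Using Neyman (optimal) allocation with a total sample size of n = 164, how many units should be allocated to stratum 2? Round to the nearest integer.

Neyman allocation: n_h = n · N_h S_h / Σ N_i S_i, with n = 164.
  stratum 1: N_h·S_h = 1700·457.76 = 778192.00
  stratum 2: N_h·S_h = 900·33.85 = 30465.00
  stratum 3: N_h·S_h = 2550·283.55 = 723052.50
Σ N_h S_h = 1531709.50
n for stratum 2 = 164·30465.00/1531709.50 = 3.262 → 3

3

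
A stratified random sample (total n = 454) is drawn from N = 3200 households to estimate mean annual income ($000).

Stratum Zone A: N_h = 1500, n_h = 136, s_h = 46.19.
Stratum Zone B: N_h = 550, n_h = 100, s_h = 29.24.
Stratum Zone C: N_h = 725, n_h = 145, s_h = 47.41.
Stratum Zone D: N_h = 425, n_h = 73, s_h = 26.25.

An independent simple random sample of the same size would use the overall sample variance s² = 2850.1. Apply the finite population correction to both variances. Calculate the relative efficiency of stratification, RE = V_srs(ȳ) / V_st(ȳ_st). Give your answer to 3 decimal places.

RE ≈ 1.309

V̂(ȳ_st) = Σ W_h² (1 − n_h/N_h) s_h²/n_h, with W_h = N_h/N and N = 3200:
  stratum Zone A: (1500/3200)²·(1 − 136/1500)·46.19²/136 = 3.13446
  stratum Zone B: (550/3200)²·(1 − 100/550)·29.24²/100 = 0.206647
  stratum Zone C: (725/3200)²·(1 − 145/725)·47.41²/145 = 0.636558
  stratum Zone D: (425/3200)²·(1 − 73/425)·26.25²/73 = 0.137901
V_st = 4.11557
V_srs = (1 − 454/3200)·2850.1/454 = 5.3871
Relative efficiency = V_srs / V_st = 5.3871/4.11557 = 1.3090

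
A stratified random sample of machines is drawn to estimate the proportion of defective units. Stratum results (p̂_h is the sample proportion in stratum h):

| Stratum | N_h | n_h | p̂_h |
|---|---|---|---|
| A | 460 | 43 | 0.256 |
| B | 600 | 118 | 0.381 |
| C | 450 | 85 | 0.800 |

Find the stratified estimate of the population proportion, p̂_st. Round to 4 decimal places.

p̂_st ≈ 0.4678

N = 1510; stratum weights W_h = N_h/N.
p̂_st = Σ W_h p̂_h = (460·0.256 + 600·0.381 + 450·0.800)/1510 = 0.46779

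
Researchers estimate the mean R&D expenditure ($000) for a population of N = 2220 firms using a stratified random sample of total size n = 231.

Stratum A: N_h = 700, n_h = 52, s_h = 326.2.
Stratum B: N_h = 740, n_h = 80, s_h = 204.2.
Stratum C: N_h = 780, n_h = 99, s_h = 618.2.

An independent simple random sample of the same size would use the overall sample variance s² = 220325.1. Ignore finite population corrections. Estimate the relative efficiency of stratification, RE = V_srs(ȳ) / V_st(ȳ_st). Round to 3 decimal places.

RE ≈ 1.293

V̂(ȳ_st) = Σ W_h² s_h²/n_h, with W_h = N_h/N and N = 2220:
  stratum A: (700/2220)²·326.2²/52 = 203.449
  stratum B: (740/2220)²·204.2²/80 = 57.9134
  stratum C: (780/2220)²·618.2²/99 = 476.547
V_st = 737.909
V_srs = s²/n = 220325.1/231 = 953.788
Relative efficiency = V_srs / V_st = 953.788/737.909 = 1.2926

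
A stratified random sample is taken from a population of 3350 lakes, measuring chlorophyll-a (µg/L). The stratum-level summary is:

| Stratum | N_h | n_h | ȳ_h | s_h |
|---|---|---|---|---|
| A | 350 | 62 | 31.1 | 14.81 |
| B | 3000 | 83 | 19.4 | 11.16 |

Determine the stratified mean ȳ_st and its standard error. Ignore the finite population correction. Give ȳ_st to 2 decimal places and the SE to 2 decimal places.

ȳ_st = Σ W_h ȳ_h = (350·31.1 + 3000·19.4)/3350 = 20.62239
V̂(ȳ_st) = Σ W_h² s_h²/n_h, with W_h = N_h/N and N = 3350:
  stratum A: (350/3350)²·14.81²/62 = 0.0386158
  stratum B: (3000/3350)²·11.16²/83 = 1.20338
V̂(ȳ_st) = 1.242
SE(ȳ_st) = √1.242 = 1.11445

ȳ_st ≈ 20.62, SE ≈ 1.11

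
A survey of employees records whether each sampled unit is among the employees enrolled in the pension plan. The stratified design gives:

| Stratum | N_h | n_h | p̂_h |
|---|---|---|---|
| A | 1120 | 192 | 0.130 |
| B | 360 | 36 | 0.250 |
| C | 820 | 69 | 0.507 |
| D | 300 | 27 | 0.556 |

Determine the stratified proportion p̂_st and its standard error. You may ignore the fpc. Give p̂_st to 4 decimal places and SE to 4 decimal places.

N = 2600; stratum weights W_h = N_h/N.
p̂_st = Σ W_h p̂_h = (1120·0.130 + 360·0.250 + 820·0.507 + 300·0.556)/2600 = 0.31467
V̂(p̂_st) = Σ W_h² p̂_h(1−p̂_h)/(n_h−1):
  stratum A: (1120/2600)²·0.130·0.870/191 = 0.00010988
  stratum B: (360/2600)²·0.250·0.750/35 = 0.000102705
  stratum C: (820/2600)²·0.507·0.493/68 = 0.000365617
  stratum D: (300/2600)²·0.556·0.444/26 = 0.00012641
V̂(p̂_st) = 0.000704612; SE = √V̂ = 0.0265445

p̂_st ≈ 0.3147, SE ≈ 0.0265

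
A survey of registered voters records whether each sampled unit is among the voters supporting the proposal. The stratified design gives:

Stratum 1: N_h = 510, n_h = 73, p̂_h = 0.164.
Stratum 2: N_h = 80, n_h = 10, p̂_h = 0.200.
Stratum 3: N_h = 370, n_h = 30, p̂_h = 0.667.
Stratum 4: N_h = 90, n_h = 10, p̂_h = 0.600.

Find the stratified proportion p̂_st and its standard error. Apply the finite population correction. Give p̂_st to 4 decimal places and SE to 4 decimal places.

N = 1050; stratum weights W_h = N_h/N.
p̂_st = Σ W_h p̂_h = (510·0.164 + 80·0.200 + 370·0.667 + 90·0.600)/1050 = 0.38136
V̂(p̂_st) = Σ W_h² (1 − n_h/N_h) p̂_h(1−p̂_h)/(n_h−1):
  stratum 1: (510/1050)²·(1 − 73/510)·0.164·0.836/72 = 0.000384938
  stratum 2: (80/1050)²·(1 − 10/80)·0.200·0.800/9 = 9.02998e-05
  stratum 3: (370/1050)²·(1 − 30/370)·0.667·0.333/29 = 0.000873925
  stratum 4: (90/1050)²·(1 − 10/90)·0.600·0.400/9 = 0.00017415
V̂(p̂_st) = 0.00152331; SE = √V̂ = 0.0390296

p̂_st ≈ 0.3814, SE ≈ 0.0390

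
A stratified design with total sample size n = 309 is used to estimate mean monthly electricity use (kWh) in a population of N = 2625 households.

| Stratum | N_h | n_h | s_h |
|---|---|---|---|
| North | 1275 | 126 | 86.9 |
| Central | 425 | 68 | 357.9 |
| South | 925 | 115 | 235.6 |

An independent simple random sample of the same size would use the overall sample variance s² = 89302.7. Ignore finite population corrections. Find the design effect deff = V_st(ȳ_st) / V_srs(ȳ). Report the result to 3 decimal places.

deff ≈ 0.427

V̂(ȳ_st) = Σ W_h² s_h²/n_h, with W_h = N_h/N and N = 2625:
  stratum North: (1275/2625)²·86.9²/126 = 14.1394
  stratum Central: (425/2625)²·357.9²/68 = 49.378
  stratum South: (925/2625)²·235.6²/115 = 59.9346
V_st = 123.452
V_srs = s²/n = 89302.7/309 = 289.006
deff = V_st / V_srs = 123.452/289.006 = 0.4272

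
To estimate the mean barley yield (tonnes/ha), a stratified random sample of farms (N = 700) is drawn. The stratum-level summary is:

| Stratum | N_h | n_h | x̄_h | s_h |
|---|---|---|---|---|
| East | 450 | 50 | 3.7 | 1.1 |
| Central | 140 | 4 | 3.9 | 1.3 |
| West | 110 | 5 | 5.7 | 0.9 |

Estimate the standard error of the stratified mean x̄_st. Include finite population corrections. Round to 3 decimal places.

SE(x̄_st) ≈ 0.171

V̂(x̄_st) = Σ W_h² (1 − n_h/N_h) s_h²/n_h, with W_h = N_h/N and N = 700:
  stratum East: (450/700)²·(1 − 50/450)·1.1²/50 = 0.0088898
  stratum Central: (140/700)²·(1 − 4/140)·1.3²/4 = 0.0164171
  stratum West: (110/700)²·(1 − 5/110)·0.9²/5 = 0.00381857
V̂(x̄_st) = 0.0291255
SE(x̄_st) = √0.0291255 = 0.170662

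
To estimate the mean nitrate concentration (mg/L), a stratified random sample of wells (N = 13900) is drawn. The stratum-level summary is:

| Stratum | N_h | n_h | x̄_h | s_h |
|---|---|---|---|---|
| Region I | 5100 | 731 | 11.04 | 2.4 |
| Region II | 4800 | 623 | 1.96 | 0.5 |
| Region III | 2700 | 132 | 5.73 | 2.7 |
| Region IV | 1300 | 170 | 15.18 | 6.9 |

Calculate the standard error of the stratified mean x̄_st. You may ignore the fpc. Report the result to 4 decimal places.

SE(x̄_st) ≈ 0.0751

V̂(x̄_st) = Σ W_h² s_h²/n_h, with W_h = N_h/N and N = 13900:
  stratum Region I: (5100/13900)²·2.4²/731 = 0.00106076
  stratum Region II: (4800/13900)²·0.5²/623 = 4.78525e-05
  stratum Region III: (2700/13900)²·2.7²/132 = 0.00208378
  stratum Region IV: (1300/13900)²·6.9²/170 = 0.00244966
V̂(x̄_st) = 0.00564205
SE(x̄_st) = √0.00564205 = 0.0751136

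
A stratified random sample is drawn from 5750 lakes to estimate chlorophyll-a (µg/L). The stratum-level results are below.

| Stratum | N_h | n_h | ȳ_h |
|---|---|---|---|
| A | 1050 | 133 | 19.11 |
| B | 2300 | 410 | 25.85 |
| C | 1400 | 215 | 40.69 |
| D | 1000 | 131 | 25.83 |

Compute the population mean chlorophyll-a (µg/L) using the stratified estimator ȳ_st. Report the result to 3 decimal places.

N = Σ N_h = 5750. Stratum weights W_h = N_h/N.
ȳ_st = (1050·19.11 + 2300·25.85 + 1400·40.69 + 1000·25.83) / 5750 = 28.22896

ȳ_st ≈ 28.229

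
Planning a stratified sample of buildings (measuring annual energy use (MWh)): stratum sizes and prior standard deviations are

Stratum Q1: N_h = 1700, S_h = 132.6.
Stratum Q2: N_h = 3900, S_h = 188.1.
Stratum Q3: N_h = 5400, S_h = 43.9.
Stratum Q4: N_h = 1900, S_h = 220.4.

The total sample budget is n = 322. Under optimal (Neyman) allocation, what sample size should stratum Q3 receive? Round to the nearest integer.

47

Neyman allocation: n_h = n · N_h S_h / Σ N_i S_i, with n = 322.
  stratum Q1: N_h·S_h = 1700·132.6 = 225420.00
  stratum Q2: N_h·S_h = 3900·188.1 = 733590.00
  stratum Q3: N_h·S_h = 5400·43.9 = 237060.00
  stratum Q4: N_h·S_h = 1900·220.4 = 418760.00
Σ N_h S_h = 1614830.00
n for stratum Q3 = 322·237060.00/1614830.00 = 47.270 → 47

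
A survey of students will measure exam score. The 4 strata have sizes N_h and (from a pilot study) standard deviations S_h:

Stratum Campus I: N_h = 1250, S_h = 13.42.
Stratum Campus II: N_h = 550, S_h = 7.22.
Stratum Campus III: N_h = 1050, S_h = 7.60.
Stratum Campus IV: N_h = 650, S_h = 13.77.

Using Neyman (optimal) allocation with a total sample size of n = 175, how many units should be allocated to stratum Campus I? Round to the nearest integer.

Neyman allocation: n_h = n · N_h S_h / Σ N_i S_i, with n = 175.
  stratum Campus I: N_h·S_h = 1250·13.42 = 16775.00
  stratum Campus II: N_h·S_h = 550·7.22 = 3971.00
  stratum Campus III: N_h·S_h = 1050·7.60 = 7980.00
  stratum Campus IV: N_h·S_h = 650·13.77 = 8950.50
Σ N_h S_h = 37676.50
n for stratum Campus I = 175·16775.00/37676.50 = 77.917 → 78

78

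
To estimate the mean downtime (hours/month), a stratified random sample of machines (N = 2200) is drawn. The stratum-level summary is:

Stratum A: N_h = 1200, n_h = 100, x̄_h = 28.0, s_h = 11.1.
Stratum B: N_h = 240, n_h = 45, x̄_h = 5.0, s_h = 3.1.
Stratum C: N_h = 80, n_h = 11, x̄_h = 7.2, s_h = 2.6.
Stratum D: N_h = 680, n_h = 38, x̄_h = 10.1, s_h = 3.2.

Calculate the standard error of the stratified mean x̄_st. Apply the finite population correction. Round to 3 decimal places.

SE(x̄_st) ≈ 0.603

V̂(x̄_st) = Σ W_h² (1 − n_h/N_h) s_h²/n_h, with W_h = N_h/N and N = 2200:
  stratum A: (1200/2200)²·(1 − 100/1200)·11.1²/100 = 0.336027
  stratum B: (240/2200)²·(1 − 45/240)·3.1²/45 = 0.00206496
  stratum C: (80/2200)²·(1 − 11/80)·2.6²/11 = 0.000700887
  stratum D: (680/2200)²·(1 − 38/680)·3.2²/38 = 0.0243061
V̂(x̄_st) = 0.363099
SE(x̄_st) = √0.363099 = 0.602577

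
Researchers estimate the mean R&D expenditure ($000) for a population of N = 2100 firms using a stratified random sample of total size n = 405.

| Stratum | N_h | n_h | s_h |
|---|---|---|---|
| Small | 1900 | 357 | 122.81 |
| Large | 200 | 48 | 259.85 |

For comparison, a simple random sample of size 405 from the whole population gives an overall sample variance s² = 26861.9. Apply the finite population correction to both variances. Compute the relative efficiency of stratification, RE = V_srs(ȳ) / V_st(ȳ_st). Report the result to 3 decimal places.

V̂(ȳ_st) = Σ W_h² (1 − n_h/N_h) s_h²/n_h, with W_h = N_h/N and N = 2100:
  stratum Small: (1900/2100)²·(1 − 357/1900)·122.81²/357 = 28.0854
  stratum Large: (200/2100)²·(1 − 48/200)·259.85²/48 = 9.69704
V_st = 37.7824
V_srs = (1 − 405/2100)·26861.9/405 = 53.5343
Relative efficiency = V_srs / V_st = 53.5343/37.7824 = 1.4169

RE ≈ 1.417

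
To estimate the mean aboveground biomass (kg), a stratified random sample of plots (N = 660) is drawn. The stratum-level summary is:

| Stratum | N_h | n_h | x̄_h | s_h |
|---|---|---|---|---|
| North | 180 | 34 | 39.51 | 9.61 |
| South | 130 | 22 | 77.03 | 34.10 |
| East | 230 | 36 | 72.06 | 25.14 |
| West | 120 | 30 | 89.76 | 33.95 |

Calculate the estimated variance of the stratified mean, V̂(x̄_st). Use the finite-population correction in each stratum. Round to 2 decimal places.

V̂(x̄_st) = Σ W_h² (1 − n_h/N_h) s_h²/n_h, with W_h = N_h/N and N = 660:
  stratum North: (180/660)²·(1 − 34/180)·9.61²/34 = 0.163872
  stratum South: (130/660)²·(1 − 22/130)·34.10²/22 = 1.70359
  stratum East: (230/660)²·(1 − 36/230)·25.14²/36 = 1.79833
  stratum West: (120/660)²·(1 − 30/120)·33.95²/30 = 0.952564
V̂(x̄_st) = 4.61836

V̂(x̄_st) ≈ 4.62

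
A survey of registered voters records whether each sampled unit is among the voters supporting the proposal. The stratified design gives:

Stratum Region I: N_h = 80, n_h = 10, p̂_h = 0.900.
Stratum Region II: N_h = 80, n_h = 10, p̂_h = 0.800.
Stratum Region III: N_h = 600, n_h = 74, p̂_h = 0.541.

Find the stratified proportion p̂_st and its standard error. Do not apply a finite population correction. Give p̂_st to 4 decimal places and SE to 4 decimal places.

p̂_st ≈ 0.6061, SE ≈ 0.0493

N = 760; stratum weights W_h = N_h/N.
p̂_st = Σ W_h p̂_h = (80·0.900 + 80·0.800 + 600·0.541)/760 = 0.60605
V̂(p̂_st) = Σ W_h² p̂_h(1−p̂_h)/(n_h−1):
  stratum Region I: (80/760)²·0.900·0.100/9 = 0.000110803
  stratum Region II: (80/760)²·0.800·0.200/9 = 0.000196984
  stratum Region III: (600/760)²·0.541·0.459/73 = 0.00212013
V̂(p̂_st) = 0.00242792; SE = √V̂ = 0.0492739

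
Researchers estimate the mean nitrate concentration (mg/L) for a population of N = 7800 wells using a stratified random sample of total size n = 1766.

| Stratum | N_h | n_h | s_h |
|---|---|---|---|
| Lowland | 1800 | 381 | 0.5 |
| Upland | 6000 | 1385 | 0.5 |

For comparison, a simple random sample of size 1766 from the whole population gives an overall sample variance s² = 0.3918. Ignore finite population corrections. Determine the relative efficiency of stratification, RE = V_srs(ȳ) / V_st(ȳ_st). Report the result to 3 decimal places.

V̂(ȳ_st) = Σ W_h² s_h²/n_h, with W_h = N_h/N and N = 7800:
  stratum Lowland: (1800/7800)²·0.5²/381 = 3.49439e-05
  stratum Upland: (6000/7800)²·0.5²/1385 = 0.000106808
V_st = 0.000141752
V_srs = s²/n = 0.3918/1766 = 0.000221857
Relative efficiency = V_srs / V_st = 0.000221857/0.000141752 = 1.5651

RE ≈ 1.565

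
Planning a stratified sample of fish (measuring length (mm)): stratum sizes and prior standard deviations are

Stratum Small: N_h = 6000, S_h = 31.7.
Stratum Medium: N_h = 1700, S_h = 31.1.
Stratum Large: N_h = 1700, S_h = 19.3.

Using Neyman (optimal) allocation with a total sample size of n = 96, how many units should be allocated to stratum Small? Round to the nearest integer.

Neyman allocation: n_h = n · N_h S_h / Σ N_i S_i, with n = 96.
  stratum Small: N_h·S_h = 6000·31.7 = 190200.00
  stratum Medium: N_h·S_h = 1700·31.1 = 52870.00
  stratum Large: N_h·S_h = 1700·19.3 = 32810.00
Σ N_h S_h = 275880.00
n for stratum Small = 96·190200.00/275880.00 = 66.185 → 66

66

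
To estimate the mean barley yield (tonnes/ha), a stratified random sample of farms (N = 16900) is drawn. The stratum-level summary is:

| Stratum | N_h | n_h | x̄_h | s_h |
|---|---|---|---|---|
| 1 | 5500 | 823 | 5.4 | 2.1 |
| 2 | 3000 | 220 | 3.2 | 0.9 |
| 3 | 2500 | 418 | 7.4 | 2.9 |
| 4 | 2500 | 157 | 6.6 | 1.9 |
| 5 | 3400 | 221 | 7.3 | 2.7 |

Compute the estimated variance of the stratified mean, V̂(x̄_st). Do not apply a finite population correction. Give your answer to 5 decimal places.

V̂(x̄_st) = Σ W_h² s_h²/n_h, with W_h = N_h/N and N = 16900:
  stratum 1: (5500/16900)²·2.1²/823 = 0.000567532
  stratum 2: (3000/16900)²·0.9²/220 = 0.00011602
  stratum 3: (2500/16900)²·2.9²/418 = 0.000440277
  stratum 4: (2500/16900)²·1.9²/157 = 0.000503169
  stratum 5: (3400/16900)²·2.7²/221 = 0.00133512
V̂(x̄_st) = 0.00296212

V̂(x̄_st) ≈ 0.00296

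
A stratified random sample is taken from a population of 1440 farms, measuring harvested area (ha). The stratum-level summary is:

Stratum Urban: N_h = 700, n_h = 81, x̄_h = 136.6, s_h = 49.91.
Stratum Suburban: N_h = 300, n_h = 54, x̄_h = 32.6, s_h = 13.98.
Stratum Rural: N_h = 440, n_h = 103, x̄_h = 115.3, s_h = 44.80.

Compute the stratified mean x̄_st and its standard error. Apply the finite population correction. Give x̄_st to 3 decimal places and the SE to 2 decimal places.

x̄_st = Σ W_h x̄_h = (700·136.6 + 300·32.6 + 440·115.3)/1440 = 108.42500
V̂(x̄_st) = Σ W_h² (1 − n_h/N_h) s_h²/n_h, with W_h = N_h/N and N = 1440:
  stratum Urban: (700/1440)²·(1 − 81/700)·49.91²/81 = 6.42619
  stratum Suburban: (300/1440)²·(1 − 54/300)·13.98²/54 = 0.128811
  stratum Rural: (440/1440)²·(1 − 103/440)·44.80²/103 = 1.3934
V̂(x̄_st) = 7.94841
SE(x̄_st) = √7.94841 = 2.81929

x̄_st ≈ 108.425, SE ≈ 2.82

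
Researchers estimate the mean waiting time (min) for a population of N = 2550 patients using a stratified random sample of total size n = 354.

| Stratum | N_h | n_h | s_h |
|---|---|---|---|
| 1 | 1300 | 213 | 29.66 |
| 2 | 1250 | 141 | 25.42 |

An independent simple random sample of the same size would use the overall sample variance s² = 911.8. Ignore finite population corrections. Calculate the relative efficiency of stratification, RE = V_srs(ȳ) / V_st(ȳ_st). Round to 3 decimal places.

V̂(ȳ_st) = Σ W_h² s_h²/n_h, with W_h = N_h/N and N = 2550:
  stratum 1: (1300/2550)²·29.66²/213 = 1.07342
  stratum 2: (1250/2550)²·25.42²/141 = 1.10121
V_st = 2.17463
V_srs = s²/n = 911.8/354 = 2.57571
Relative efficiency = V_srs / V_st = 2.57571/2.17463 = 1.1844

RE ≈ 1.184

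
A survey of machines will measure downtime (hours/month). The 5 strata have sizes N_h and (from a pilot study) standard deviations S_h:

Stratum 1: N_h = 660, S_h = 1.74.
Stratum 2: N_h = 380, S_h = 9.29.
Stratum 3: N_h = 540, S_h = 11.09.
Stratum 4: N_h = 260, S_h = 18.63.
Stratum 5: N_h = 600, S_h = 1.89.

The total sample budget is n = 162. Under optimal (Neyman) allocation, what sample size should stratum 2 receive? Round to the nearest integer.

34

Neyman allocation: n_h = n · N_h S_h / Σ N_i S_i, with n = 162.
  stratum 1: N_h·S_h = 660·1.74 = 1148.40
  stratum 2: N_h·S_h = 380·9.29 = 3530.20
  stratum 3: N_h·S_h = 540·11.09 = 5988.60
  stratum 4: N_h·S_h = 260·18.63 = 4843.80
  stratum 5: N_h·S_h = 600·1.89 = 1134.00
Σ N_h S_h = 16645.00
n for stratum 2 = 162·3530.20/16645.00 = 34.358 → 34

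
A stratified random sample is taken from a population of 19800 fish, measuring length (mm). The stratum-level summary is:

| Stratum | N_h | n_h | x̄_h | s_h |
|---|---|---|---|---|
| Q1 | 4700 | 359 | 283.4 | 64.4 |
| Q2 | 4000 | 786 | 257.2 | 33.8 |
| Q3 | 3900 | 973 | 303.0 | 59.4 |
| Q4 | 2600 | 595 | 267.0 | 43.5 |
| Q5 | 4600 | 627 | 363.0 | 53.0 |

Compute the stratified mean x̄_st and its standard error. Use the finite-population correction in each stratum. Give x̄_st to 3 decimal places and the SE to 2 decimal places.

x̄_st = Σ W_h x̄_h = (4700·283.4 + 4000·257.2 + 3900·303.0 + 2600·267.0 + 4600·363.0)/19800 = 298.30707
V̂(x̄_st) = Σ W_h² (1 − n_h/N_h) s_h²/n_h, with W_h = N_h/N and N = 19800:
  stratum Q1: (4700/19800)²·(1 − 359/4700)·64.4²/359 = 0.601222
  stratum Q2: (4000/19800)²·(1 − 786/4000)·33.8²/786 = 0.0476635
  stratum Q3: (3900/19800)²·(1 − 973/3900)·59.4²/973 = 0.105589
  stratum Q4: (2600/19800)²·(1 − 595/2600)·43.5²/595 = 0.0422882
  stratum Q5: (4600/19800)²·(1 − 627/4600)·53.0²/627 = 0.208848
V̂(x̄_st) = 1.00561
SE(x̄_st) = √1.00561 = 1.0028

x̄_st ≈ 298.307, SE ≈ 1.00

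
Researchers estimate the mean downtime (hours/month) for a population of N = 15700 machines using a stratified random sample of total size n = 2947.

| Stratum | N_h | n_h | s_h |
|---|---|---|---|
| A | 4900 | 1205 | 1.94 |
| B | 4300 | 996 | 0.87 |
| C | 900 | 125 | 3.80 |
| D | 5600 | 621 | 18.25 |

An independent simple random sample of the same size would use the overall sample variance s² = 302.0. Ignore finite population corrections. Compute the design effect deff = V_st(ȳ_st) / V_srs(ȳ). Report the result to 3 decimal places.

V̂(ȳ_st) = Σ W_h² s_h²/n_h, with W_h = N_h/N and N = 15700:
  stratum A: (4900/15700)²·1.94²/1205 = 0.000304235
  stratum B: (4300/15700)²·0.87²/996 = 5.70055e-05
  stratum C: (900/15700)²·3.80²/125 = 0.000379615
  stratum D: (5600/15700)²·18.25²/621 = 0.0682356
V_st = 0.0689764
V_srs = s²/n = 302.0/2947 = 0.102477
deff = V_st / V_srs = 0.0689764/0.102477 = 0.6731

deff ≈ 0.673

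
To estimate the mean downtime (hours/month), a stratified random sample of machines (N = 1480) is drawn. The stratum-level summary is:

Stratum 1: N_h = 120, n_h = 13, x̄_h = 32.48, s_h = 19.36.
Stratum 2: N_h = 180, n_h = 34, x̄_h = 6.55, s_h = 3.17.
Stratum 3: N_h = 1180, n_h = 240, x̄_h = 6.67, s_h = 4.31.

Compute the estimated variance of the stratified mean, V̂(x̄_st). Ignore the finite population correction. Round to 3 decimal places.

V̂(x̄_st) ≈ 0.243

V̂(x̄_st) = Σ W_h² s_h²/n_h, with W_h = N_h/N and N = 1480:
  stratum 1: (120/1480)²·19.36²/13 = 0.189542
  stratum 2: (180/1480)²·3.17²/34 = 0.00437181
  stratum 3: (1180/1480)²·4.31²/240 = 0.0492021
V̂(x̄_st) = 0.243116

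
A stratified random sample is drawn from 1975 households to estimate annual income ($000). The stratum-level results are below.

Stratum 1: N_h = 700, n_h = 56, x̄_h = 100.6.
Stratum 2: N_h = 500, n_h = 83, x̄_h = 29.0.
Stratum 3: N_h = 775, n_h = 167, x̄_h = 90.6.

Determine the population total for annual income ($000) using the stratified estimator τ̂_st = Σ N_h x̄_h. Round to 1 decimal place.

τ̂_st = Σ N_h x̄_h = 700·100.6 + 500·29.0 + 775·90.6 = 155135.0

τ̂_st ≈ 155135.0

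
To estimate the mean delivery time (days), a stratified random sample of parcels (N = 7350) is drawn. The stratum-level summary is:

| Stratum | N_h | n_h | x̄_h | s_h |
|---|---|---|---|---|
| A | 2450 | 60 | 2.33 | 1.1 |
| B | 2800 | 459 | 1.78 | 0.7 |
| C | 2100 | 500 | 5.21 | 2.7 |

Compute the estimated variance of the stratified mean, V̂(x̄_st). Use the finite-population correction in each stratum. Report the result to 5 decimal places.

V̂(x̄_st) ≈ 0.00322

V̂(x̄_st) = Σ W_h² (1 − n_h/N_h) s_h²/n_h, with W_h = N_h/N and N = 7350:
  stratum A: (2450/7350)²·(1 − 60/2450)·1.1²/60 = 0.00218587
  stratum B: (2800/7350)²·(1 − 459/2800)·0.7²/459 = 0.000129529
  stratum C: (2100/7350)²·(1 − 500/2100)·2.7²/500 = 0.000906822
V̂(x̄_st) = 0.00322222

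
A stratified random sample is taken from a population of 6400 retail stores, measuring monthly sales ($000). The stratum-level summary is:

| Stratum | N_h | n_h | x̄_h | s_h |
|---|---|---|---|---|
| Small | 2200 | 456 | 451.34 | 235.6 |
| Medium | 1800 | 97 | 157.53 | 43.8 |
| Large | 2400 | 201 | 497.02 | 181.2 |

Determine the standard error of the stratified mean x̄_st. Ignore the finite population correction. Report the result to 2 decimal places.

V̂(x̄_st) = Σ W_h² s_h²/n_h, with W_h = N_h/N and N = 6400:
  stratum Small: (2200/6400)²·235.6²/456 = 14.3837
  stratum Medium: (1800/6400)²·43.8²/97 = 1.56445
  stratum Large: (2400/6400)²·181.2²/201 = 22.9712
V̂(x̄_st) = 38.9193
SE(x̄_st) = √38.9193 = 6.23854

SE(x̄_st) ≈ 6.24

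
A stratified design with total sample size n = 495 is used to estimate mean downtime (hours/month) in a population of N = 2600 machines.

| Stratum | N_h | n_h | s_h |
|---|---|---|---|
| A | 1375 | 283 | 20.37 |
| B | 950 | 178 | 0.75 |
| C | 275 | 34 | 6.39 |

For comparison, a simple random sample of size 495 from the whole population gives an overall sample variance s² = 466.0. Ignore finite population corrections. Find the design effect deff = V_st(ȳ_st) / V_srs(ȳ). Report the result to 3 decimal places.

deff ≈ 0.450

V̂(ȳ_st) = Σ W_h² s_h²/n_h, with W_h = N_h/N and N = 2600:
  stratum A: (1375/2600)²·20.37²/283 = 0.410067
  stratum B: (950/2600)²·0.75²/178 = 0.000421894
  stratum C: (275/2600)²·6.39²/34 = 0.0134351
V_st = 0.423924
V_srs = s²/n = 466.0/495 = 0.941414
deff = V_st / V_srs = 0.423924/0.941414 = 0.4503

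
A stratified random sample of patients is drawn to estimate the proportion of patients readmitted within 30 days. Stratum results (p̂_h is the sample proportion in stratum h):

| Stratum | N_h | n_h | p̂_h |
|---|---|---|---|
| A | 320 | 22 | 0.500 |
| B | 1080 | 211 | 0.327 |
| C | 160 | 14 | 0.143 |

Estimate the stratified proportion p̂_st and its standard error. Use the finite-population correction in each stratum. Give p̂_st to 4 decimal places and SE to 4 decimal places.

N = 1560; stratum weights W_h = N_h/N.
p̂_st = Σ W_h p̂_h = (320·0.500 + 1080·0.327 + 160·0.143)/1560 = 0.34362
V̂(p̂_st) = Σ W_h² (1 − n_h/N_h) p̂_h(1−p̂_h)/(n_h−1):
  stratum A: (320/1560)²·(1 − 22/320)·0.500·0.500/21 = 0.000466485
  stratum B: (1080/1560)²·(1 − 211/1080)·0.327·0.673/210 = 0.000404146
  stratum C: (160/1560)²·(1 − 14/160)·0.143·0.857/13 = 9.04893e-05
V̂(p̂_st) = 0.00096112; SE = √V̂ = 0.0310019

p̂_st ≈ 0.3436, SE ≈ 0.0310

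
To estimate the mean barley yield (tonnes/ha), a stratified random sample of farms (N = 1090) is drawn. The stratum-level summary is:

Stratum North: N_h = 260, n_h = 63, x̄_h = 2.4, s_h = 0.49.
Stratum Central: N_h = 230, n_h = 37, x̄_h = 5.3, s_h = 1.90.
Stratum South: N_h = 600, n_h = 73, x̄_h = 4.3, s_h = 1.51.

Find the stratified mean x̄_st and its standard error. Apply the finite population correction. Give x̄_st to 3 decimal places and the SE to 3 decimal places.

x̄_st ≈ 4.058, SE ≈ 0.110

x̄_st = Σ W_h x̄_h = (260·2.4 + 230·5.3 + 600·4.3)/1090 = 4.05780
V̂(x̄_st) = Σ W_h² (1 − n_h/N_h) s_h²/n_h, with W_h = N_h/N and N = 1090:
  stratum North: (260/1090)²·(1 − 63/260)·0.49²/63 = 0.0001643
  stratum Central: (230/1090)²·(1 − 37/230)·1.90²/37 = 0.00364534
  stratum South: (600/1090)²·(1 − 73/600)·1.51²/73 = 0.00831266
V̂(x̄_st) = 0.0121223
SE(x̄_st) = √0.0121223 = 0.110101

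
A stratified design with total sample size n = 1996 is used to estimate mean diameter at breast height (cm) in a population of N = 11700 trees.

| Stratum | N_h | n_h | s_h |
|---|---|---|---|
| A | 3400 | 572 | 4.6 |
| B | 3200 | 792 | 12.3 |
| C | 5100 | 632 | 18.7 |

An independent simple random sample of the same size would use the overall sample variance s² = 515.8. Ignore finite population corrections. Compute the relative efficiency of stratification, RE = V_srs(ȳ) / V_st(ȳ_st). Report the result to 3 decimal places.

RE ≈ 2.109

V̂(ȳ_st) = Σ W_h² s_h²/n_h, with W_h = N_h/N and N = 11700:
  stratum A: (3400/11700)²·4.6²/572 = 0.00312396
  stratum B: (3200/11700)²·12.3²/792 = 0.0142894
  stratum C: (5100/11700)²·18.7²/632 = 0.105132
V_st = 0.122545
V_srs = s²/n = 515.8/1996 = 0.258417
Relative efficiency = V_srs / V_st = 0.258417/0.122545 = 2.1087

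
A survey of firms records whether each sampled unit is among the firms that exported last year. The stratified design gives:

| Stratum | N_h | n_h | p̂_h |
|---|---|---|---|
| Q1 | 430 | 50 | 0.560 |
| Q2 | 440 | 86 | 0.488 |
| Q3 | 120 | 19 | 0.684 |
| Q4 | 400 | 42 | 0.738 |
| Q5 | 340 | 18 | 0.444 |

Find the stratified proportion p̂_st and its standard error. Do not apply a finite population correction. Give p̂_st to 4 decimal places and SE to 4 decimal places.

N = 1730; stratum weights W_h = N_h/N.
p̂_st = Σ W_h p̂_h = (430·0.560 + 440·0.488 + 120·0.684 + 400·0.738 + 340·0.444)/1730 = 0.56865
V̂(p̂_st) = Σ W_h² p̂_h(1−p̂_h)/(n_h−1):
  stratum Q1: (430/1730)²·0.560·0.440/49 = 0.000310663
  stratum Q2: (440/1730)²·0.488·0.512/85 = 0.000190145
  stratum Q3: (120/1730)²·0.684·0.316/18 = 5.77751e-05
  stratum Q4: (400/1730)²·0.738·0.262/41 = 0.000252117
  stratum Q5: (340/1730)²·0.444·0.556/17 = 0.000560886
V̂(p̂_st) = 0.00137159; SE = √V̂ = 0.0370349

p̂_st ≈ 0.5686, SE ≈ 0.0370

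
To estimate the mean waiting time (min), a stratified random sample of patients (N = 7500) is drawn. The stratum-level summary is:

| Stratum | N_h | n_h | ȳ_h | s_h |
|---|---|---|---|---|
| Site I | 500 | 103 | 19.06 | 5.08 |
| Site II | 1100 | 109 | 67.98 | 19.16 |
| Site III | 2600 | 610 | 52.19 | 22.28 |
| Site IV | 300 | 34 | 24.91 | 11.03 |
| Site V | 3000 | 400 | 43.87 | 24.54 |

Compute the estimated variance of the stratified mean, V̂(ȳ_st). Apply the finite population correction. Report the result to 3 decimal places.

V̂(ȳ_st) = Σ W_h² (1 − n_h/N_h) s_h²/n_h, with W_h = N_h/N and N = 7500:
  stratum Site I: (500/7500)²·(1 − 103/500)·5.08²/103 = 0.000884155
  stratum Site II: (1100/7500)²·(1 − 109/1100)·19.16²/109 = 0.0652692
  stratum Site III: (2600/7500)²·(1 − 610/2600)·22.28²/610 = 0.0748522
  stratum Site IV: (300/7500)²·(1 − 34/300)·11.03²/34 = 0.00507636
  stratum Site V: (3000/7500)²·(1 − 400/3000)·24.54²/400 = 0.208767
V̂(ȳ_st) = 0.354849

V̂(ȳ_st) ≈ 0.355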